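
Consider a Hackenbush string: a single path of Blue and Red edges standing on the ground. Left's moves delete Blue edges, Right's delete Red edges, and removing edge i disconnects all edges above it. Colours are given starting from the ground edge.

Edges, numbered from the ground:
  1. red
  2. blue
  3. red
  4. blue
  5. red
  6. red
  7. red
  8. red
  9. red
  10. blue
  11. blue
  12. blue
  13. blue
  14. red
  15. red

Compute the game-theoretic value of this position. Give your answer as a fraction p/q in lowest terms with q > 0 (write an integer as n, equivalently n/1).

Prefix values for red blue red blue red red red red red blue blue blue blue red red via {L|R} + simplicity:
step 1: add red to get r; options L={ — } R={ 0 } -> -1
step 2: add blue to get rb; options L={ -1 } R={ 0 } -> -1/2
step 3: add red to get rbr; options L={ -1 } R={ -1/2; 0 } -> -3/4
step 4: add blue to get rbrb; options L={ -1; -3/4 } R={ -1/2; 0 } -> -5/8
step 5: add red to get rbrbr; options L={ -1; -3/4 } R={ -5/8; -1/2; 0 } -> -11/16
step 6: add red to get rbrbrr; options L={ -1; -3/4 } R={ -11/16; -5/8; -1/2; 0 } -> -23/32
step 7: add red to get rbrbrrr; options L={ -1; -3/4 } R={ -23/32; -11/16; -5/8; -1/2; 0 } -> -47/64
step 8: add red to get rbrbrrrr; options L={ -1; -3/4 } R={ -47/64; -23/32; -11/16; -5/8; -1/2; 0 } -> -95/128
step 9: add red to get rbrbrrrrr; options L={ -1; -3/4 } R={ -95/128; -47/64; -23/32; -11/16; -5/8; -1/2; 0 } -> -191/256
step 10: add blue to get rbrbrrrrrb; options L={ -1; -3/4; -191/256 } R={ -95/128; -47/64; -23/32; -11/16; -5/8; -1/2; 0 } -> -381/512
step 11: add blue to get rbrbrrrrrbb; options L={ -1; -3/4; -191/256; -381/512 } R={ -95/128; -47/64; -23/32; -11/16; -5/8; -1/2; 0 } -> -761/1024
step 12: add blue to get rbrbrrrrrbbb; options L={ -1; -3/4; -191/256; -381/512; -761/1024 } R={ -95/128; -47/64; -23/32; -11/16; -5/8; -1/2; 0 } -> -1521/2048
step 13: add blue to get rbrbrrrrrbbbb; options L={ -1; -3/4; -191/256; -381/512; -761/1024; -1521/2048 } R={ -95/128; -47/64; -23/32; -11/16; -5/8; -1/2; 0 } -> -3041/4096
step 14: add red to get rbrbrrrrrbbbbr; options L={ -1; -3/4; -191/256; -381/512; -761/1024; -1521/2048 } R={ -3041/4096; -95/128; -47/64; -23/32; -11/16; -5/8; -1/2; 0 } -> -6083/8192
step 15: add red to get rbrbrrrrrbbbbrr; options L={ -1; -3/4; -191/256; -381/512; -761/1024; -1521/2048 } R={ -6083/8192; -3041/4096; -95/128; -47/64; -23/32; -11/16; -5/8; -1/2; 0 } -> -12167/16384

-12167/16384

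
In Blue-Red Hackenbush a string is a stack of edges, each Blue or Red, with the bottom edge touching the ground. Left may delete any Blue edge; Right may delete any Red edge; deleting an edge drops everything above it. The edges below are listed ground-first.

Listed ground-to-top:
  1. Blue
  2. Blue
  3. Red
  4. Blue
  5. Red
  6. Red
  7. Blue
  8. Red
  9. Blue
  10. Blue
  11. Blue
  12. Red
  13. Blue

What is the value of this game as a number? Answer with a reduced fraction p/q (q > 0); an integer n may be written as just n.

Prefix values for Blue Blue Red Blue Red Red Blue Red Blue Blue Blue Red Blue via {L|R} + simplicity:
step 1: add Blue to get B; options L={ 0 } R={ · } so 1
step 2: add Blue to get BB; options L={ 0,1 } R={ · } so 2
step 3: add Red to get BBR; options L={ 0,1 } R={ 2 } so 3/2
step 4: add Blue to get BBRB; options L={ 0,1,3/2 } R={ 2 } so 7/4
step 5: add Red to get BBRBR; options L={ 0,1,3/2 } R={ 7/4,2 } so 13/8
step 6: add Red to get BBRBRR; options L={ 0,1,3/2 } R={ 13/8,7/4,2 } so 25/16
step 7: add Blue to get BBRBRRB; options L={ 0,1,3/2,25/16 } R={ 13/8,7/4,2 } so 51/32
step 8: add Red to get BBRBRRBR; options L={ 0,1,3/2,25/16 } R={ 51/32,13/8,7/4,2 } so 101/64
step 9: add Blue to get BBRBRRBRB; options L={ 0,1,3/2,25/16,101/64 } R={ 51/32,13/8,7/4,2 } so 203/128
step 10: add Blue to get BBRBRRBRBB; options L={ 0,1,3/2,25/16,101/64,203/128 } R={ 51/32,13/8,7/4,2 } so 407/256
step 11: add Blue to get BBRBRRBRBBB; options L={ 0,1,3/2,25/16,101/64,203/128,407/256 } R={ 51/32,13/8,7/4,2 } so 815/512
step 12: add Red to get BBRBRRBRBBBR; options L={ 0,1,3/2,25/16,101/64,203/128,407/256 } R={ 815/512,51/32,13/8,7/4,2 } so 1629/1024
step 13: add Blue to get BBRBRRBRBBBRB; options L={ 0,1,3/2,25/16,101/64,203/128,407/256,1629/1024 } R={ 815/512,51/32,13/8,7/4,2 } so 3259/2048

3259/2048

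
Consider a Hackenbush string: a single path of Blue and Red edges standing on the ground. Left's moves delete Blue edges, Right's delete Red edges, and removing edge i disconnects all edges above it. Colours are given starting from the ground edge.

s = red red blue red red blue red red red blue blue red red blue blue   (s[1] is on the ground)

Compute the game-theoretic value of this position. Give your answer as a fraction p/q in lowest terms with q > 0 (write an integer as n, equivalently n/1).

-15257/8192

value(r) = { · | 0 } => -1
value(rr) = { · | -1; 0 } => -2
value(rrb) = { -2 | -1; 0 } => -3/2
value(rrbr) = { -2 | -3/2; -1; 0 } => -7/4
value(rrbrr) = { -2 | -7/4; -3/2; -1; 0 } => -15/8
value(rrbrrb) = { -2; -15/8 | -7/4; -3/2; -1; 0 } => -29/16
value(rrbrrbr) = { -2; -15/8 | -29/16; -7/4; -3/2; -1; 0 } => -59/32
value(rrbrrbrr) = { -2; -15/8 | -59/32; -29/16; -7/4; -3/2; -1; 0 } => -119/64
value(rrbrrbrrr) = { -2; -15/8 | -119/64; -59/32; -29/16; -7/4; -3/2; -1; 0 } => -239/128
value(rrbrrbrrrb) = { -2; -15/8; -239/128 | -119/64; -59/32; -29/16; -7/4; -3/2; -1; 0 } => -477/256
value(rrbrrbrrrbb) = { -2; -15/8; -239/128; -477/256 | -119/64; -59/32; -29/16; -7/4; -3/2; -1; 0 } => -953/512
value(rrbrrbrrrbbr) = { -2; -15/8; -239/128; -477/256 | -953/512; -119/64; -59/32; -29/16; -7/4; -3/2; -1; 0 } => -1907/1024
value(rrbrrbrrrbbrr) = { -2; -15/8; -239/128; -477/256 | -1907/1024; -953/512; -119/64; -59/32; -29/16; -7/4; -3/2; -1; 0 } => -3815/2048
value(rrbrrbrrrbbrrb) = { -2; -15/8; -239/128; -477/256; -3815/2048 | -1907/1024; -953/512; -119/64; -59/32; -29/16; -7/4; -3/2; -1; 0 } => -7629/4096
value(rrbrrbrrrbbrrbb) = { -2; -15/8; -239/128; -477/256; -3815/2048; -7629/4096 | -1907/1024; -953/512; -119/64; -59/32; -29/16; -7/4; -3/2; -1; 0 } => -15257/8192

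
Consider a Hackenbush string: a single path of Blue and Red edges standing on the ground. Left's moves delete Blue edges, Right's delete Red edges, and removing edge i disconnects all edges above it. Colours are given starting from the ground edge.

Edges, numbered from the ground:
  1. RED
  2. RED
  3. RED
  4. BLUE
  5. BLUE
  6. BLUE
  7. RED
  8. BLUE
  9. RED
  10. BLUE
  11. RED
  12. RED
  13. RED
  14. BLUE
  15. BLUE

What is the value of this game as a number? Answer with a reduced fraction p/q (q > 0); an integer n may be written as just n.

-8889/4096

Recurse on prefixes of the 15-edge string RED RED RED BLUE BLUE BLUE RED BLUE RED BLUE RED RED RED BLUE BLUE:
G(R) = { — | 0 } -> -1
G(RR) = { — | -1 0 } -> -2
G(RRR) = { — | -2 -1 0 } -> -3
G(RRRB) = { -3 | -2 -1 0 } -> -5/2
G(RRRBB) = { -3 -5/2 | -2 -1 0 } -> -9/4
G(RRRBBB) = { -3 -5/2 -9/4 | -2 -1 0 } -> -17/8
G(RRRBBBR) = { -3 -5/2 -9/4 | -17/8 -2 -1 0 } -> -35/16
G(RRRBBBRB) = { -3 -5/2 -9/4 -35/16 | -17/8 -2 -1 0 } -> -69/32
G(RRRBBBRBR) = { -3 -5/2 -9/4 -35/16 | -69/32 -17/8 -2 -1 0 } -> -139/64
G(RRRBBBRBRB) = { -3 -5/2 -9/4 -35/16 -139/64 | -69/32 -17/8 -2 -1 0 } -> -277/128
G(RRRBBBRBRBR) = { -3 -5/2 -9/4 -35/16 -139/64 | -277/128 -69/32 -17/8 -2 -1 0 } -> -555/256
G(RRRBBBRBRBRR) = { -3 -5/2 -9/4 -35/16 -139/64 | -555/256 -277/128 -69/32 -17/8 -2 -1 0 } -> -1111/512
G(RRRBBBRBRBRRR) = { -3 -5/2 -9/4 -35/16 -139/64 | -1111/512 -555/256 -277/128 -69/32 -17/8 -2 -1 0 } -> -2223/1024
G(RRRBBBRBRBRRRB) = { -3 -5/2 -9/4 -35/16 -139/64 -2223/1024 | -1111/512 -555/256 -277/128 -69/32 -17/8 -2 -1 0 } -> -4445/2048
G(RRRBBBRBRBRRRBB) = { -3 -5/2 -9/4 -35/16 -139/64 -2223/1024 -4445/2048 | -1111/512 -555/256 -277/128 -69/32 -17/8 -2 -1 0 } -> -8889/4096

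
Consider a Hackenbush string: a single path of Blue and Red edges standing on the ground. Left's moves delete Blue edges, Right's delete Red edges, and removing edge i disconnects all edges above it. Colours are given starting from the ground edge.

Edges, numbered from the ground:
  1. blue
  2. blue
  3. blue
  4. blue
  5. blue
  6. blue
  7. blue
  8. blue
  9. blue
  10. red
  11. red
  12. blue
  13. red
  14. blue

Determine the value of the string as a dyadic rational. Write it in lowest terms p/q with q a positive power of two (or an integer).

Recurse on prefixes of the 14-edge string blue blue blue blue blue blue blue blue blue red red blue red blue:
G(b) = { 0 | · } => 1
G(bb) = { 0, 1 | · } => 2
G(bbb) = { 0, 1, 2 | · } => 3
G(bbbb) = { 0, 1, 2, 3 | · } => 4
G(bbbbb) = { 0, 1, 2, 3, 4 | · } => 5
G(bbbbbb) = { 0, 1, 2, 3, 4, 5 | · } => 6
G(bbbbbbb) = { 0, 1, 2, 3, 4, 5, 6 | · } => 7
G(bbbbbbbb) = { 0, 1, 2, 3, 4, 5, 6, 7 | · } => 8
G(bbbbbbbbb) = { 0, 1, 2, 3, 4, 5, 6, 7, 8 | · } => 9
G(bbbbbbbbbr) = { 0, 1, 2, 3, 4, 5, 6, 7, 8 | 9 } => 17/2
G(bbbbbbbbbrr) = { 0, 1, 2, 3, 4, 5, 6, 7, 8 | 17/2, 9 } => 33/4
G(bbbbbbbbbrrb) = { 0, 1, 2, 3, 4, 5, 6, 7, 8, 33/4 | 17/2, 9 } => 67/8
G(bbbbbbbbbrrbr) = { 0, 1, 2, 3, 4, 5, 6, 7, 8, 33/4 | 67/8, 17/2, 9 } => 133/16
G(bbbbbbbbbrrbrb) = { 0, 1, 2, 3, 4, 5, 6, 7, 8, 33/4, 133/16 | 67/8, 17/2, 9 } => 267/32

267/32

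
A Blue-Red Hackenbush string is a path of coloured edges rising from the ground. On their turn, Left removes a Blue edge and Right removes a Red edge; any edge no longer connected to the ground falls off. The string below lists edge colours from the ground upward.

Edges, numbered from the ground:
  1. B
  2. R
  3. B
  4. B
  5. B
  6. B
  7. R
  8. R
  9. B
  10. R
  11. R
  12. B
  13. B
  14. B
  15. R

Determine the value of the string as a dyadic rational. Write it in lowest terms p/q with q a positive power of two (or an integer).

edge 1 of 15 (B): { 0 | — } ⇒ 1
edge 2 of 15 (R): { 0 | 1 } ⇒ 1/2
edge 3 of 15 (B): { 0; 1/2 | 1 } ⇒ 3/4
edge 4 of 15 (B): { 0; 1/2; 3/4 | 1 } ⇒ 7/8
edge 5 of 15 (B): { 0; 1/2; 3/4; 7/8 | 1 } ⇒ 15/16
edge 6 of 15 (B): { 0; 1/2; 3/4; 7/8; 15/16 | 1 } ⇒ 31/32
edge 7 of 15 (R): { 0; 1/2; 3/4; 7/8; 15/16 | 31/32; 1 } ⇒ 61/64
edge 8 of 15 (R): { 0; 1/2; 3/4; 7/8; 15/16 | 61/64; 31/32; 1 } ⇒ 121/128
edge 9 of 15 (B): { 0; 1/2; 3/4; 7/8; 15/16; 121/128 | 61/64; 31/32; 1 } ⇒ 243/256
edge 10 of 15 (R): { 0; 1/2; 3/4; 7/8; 15/16; 121/128 | 243/256; 61/64; 31/32; 1 } ⇒ 485/512
edge 11 of 15 (R): { 0; 1/2; 3/4; 7/8; 15/16; 121/128 | 485/512; 243/256; 61/64; 31/32; 1 } ⇒ 969/1024
edge 12 of 15 (B): { 0; 1/2; 3/4; 7/8; 15/16; 121/128; 969/1024 | 485/512; 243/256; 61/64; 31/32; 1 } ⇒ 1939/2048
edge 13 of 15 (B): { 0; 1/2; 3/4; 7/8; 15/16; 121/128; 969/1024; 1939/2048 | 485/512; 243/256; 61/64; 31/32; 1 } ⇒ 3879/4096
edge 14 of 15 (B): { 0; 1/2; 3/4; 7/8; 15/16; 121/128; 969/1024; 1939/2048; 3879/4096 | 485/512; 243/256; 61/64; 31/32; 1 } ⇒ 7759/8192
edge 15 of 15 (R): { 0; 1/2; 3/4; 7/8; 15/16; 121/128; 969/1024; 1939/2048; 3879/4096 | 7759/8192; 485/512; 243/256; 61/64; 31/32; 1 } ⇒ 15517/16384

15517/16384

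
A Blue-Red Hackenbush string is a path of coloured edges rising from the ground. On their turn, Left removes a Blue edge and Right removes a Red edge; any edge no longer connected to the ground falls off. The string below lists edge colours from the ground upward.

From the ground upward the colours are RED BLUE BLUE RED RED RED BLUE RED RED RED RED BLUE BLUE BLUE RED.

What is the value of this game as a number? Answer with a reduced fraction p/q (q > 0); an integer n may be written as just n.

-7651/16384

val_1 [R]  L=[·]  R=[0]  gives -1
val_2 [RB]  L=[-1]  R=[0]  gives -1/2
val_3 [RBB]  L=[-1,-1/2]  R=[0]  gives -1/4
val_4 [RBBR]  L=[-1,-1/2]  R=[-1/4,0]  gives -3/8
val_5 [RBBRR]  L=[-1,-1/2]  R=[-3/8,-1/4,0]  gives -7/16
val_6 [RBBRRR]  L=[-1,-1/2]  R=[-7/16,-3/8,-1/4,0]  gives -15/32
val_7 [RBBRRRB]  L=[-1,-1/2,-15/32]  R=[-7/16,-3/8,-1/4,0]  gives -29/64
val_8 [RBBRRRBR]  L=[-1,-1/2,-15/32]  R=[-29/64,-7/16,-3/8,-1/4,0]  gives -59/128
val_9 [RBBRRRBRR]  L=[-1,-1/2,-15/32]  R=[-59/128,-29/64,-7/16,-3/8,-1/4,0]  gives -119/256
val_10 [RBBRRRBRRR]  L=[-1,-1/2,-15/32]  R=[-119/256,-59/128,-29/64,-7/16,-3/8,-1/4,0]  gives -239/512
val_11 [RBBRRRBRRRR]  L=[-1,-1/2,-15/32]  R=[-239/512,-119/256,-59/128,-29/64,-7/16,-3/8,-1/4,0]  gives -479/1024
val_12 [RBBRRRBRRRRB]  L=[-1,-1/2,-15/32,-479/1024]  R=[-239/512,-119/256,-59/128,-29/64,-7/16,-3/8,-1/4,0]  gives -957/2048
val_13 [RBBRRRBRRRRBB]  L=[-1,-1/2,-15/32,-479/1024,-957/2048]  R=[-239/512,-119/256,-59/128,-29/64,-7/16,-3/8,-1/4,0]  gives -1913/4096
val_14 [RBBRRRBRRRRBBB]  L=[-1,-1/2,-15/32,-479/1024,-957/2048,-1913/4096]  R=[-239/512,-119/256,-59/128,-29/64,-7/16,-3/8,-1/4,0]  gives -3825/8192
val_15 [RBBRRRBRRRRBBBR]  L=[-1,-1/2,-15/32,-479/1024,-957/2048,-1913/4096]  R=[-3825/8192,-239/512,-119/256,-59/128,-29/64,-7/16,-3/8,-1/4,0]  gives -7651/16384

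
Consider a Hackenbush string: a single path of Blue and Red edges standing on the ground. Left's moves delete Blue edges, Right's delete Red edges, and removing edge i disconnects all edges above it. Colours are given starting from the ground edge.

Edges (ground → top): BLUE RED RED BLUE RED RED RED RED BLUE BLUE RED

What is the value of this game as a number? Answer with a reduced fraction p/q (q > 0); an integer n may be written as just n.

B: Left { 0 }, Right { ∅ } so simplest 1
BR: Left { 0 }, Right { 1 } so simplest 1/2
BRR: Left { 0 }, Right { 1/2, 1 } so simplest 1/4
BRRB: Left { 0, 1/4 }, Right { 1/2, 1 } so simplest 3/8
BRRBR: Left { 0, 1/4 }, Right { 3/8, 1/2, 1 } so simplest 5/16
BRRBRR: Left { 0, 1/4 }, Right { 5/16, 3/8, 1/2, 1 } so simplest 9/32
BRRBRRR: Left { 0, 1/4 }, Right { 9/32, 5/16, 3/8, 1/2, 1 } so simplest 17/64
BRRBRRRR: Left { 0, 1/4 }, Right { 17/64, 9/32, 5/16, 3/8, 1/2, 1 } so simplest 33/128
BRRBRRRRB: Left { 0, 1/4, 33/128 }, Right { 17/64, 9/32, 5/16, 3/8, 1/2, 1 } so simplest 67/256
BRRBRRRRBB: Left { 0, 1/4, 33/128, 67/256 }, Right { 17/64, 9/32, 5/16, 3/8, 1/2, 1 } so simplest 135/512
BRRBRRRRBBR: Left { 0, 1/4, 33/128, 67/256 }, Right { 135/512, 17/64, 9/32, 5/16, 3/8, 1/2, 1 } so simplest 269/1024

269/1024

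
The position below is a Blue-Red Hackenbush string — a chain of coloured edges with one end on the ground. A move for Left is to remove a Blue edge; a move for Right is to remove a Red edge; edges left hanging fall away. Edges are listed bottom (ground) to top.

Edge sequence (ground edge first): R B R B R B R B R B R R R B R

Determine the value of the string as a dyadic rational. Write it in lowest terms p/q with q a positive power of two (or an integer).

Recurse on prefixes of the 15-edge string R B R B R B R B R B R R R B R:
step 1: add R to get R; options L={  } R={ 0 } → -1
step 2: add B to get RB; options L={ -1 } R={ 0 } → -1/2
step 3: add R to get RBR; options L={ -1 } R={ -1/2 0 } → -3/4
step 4: add B to get RBRB; options L={ -1 -3/4 } R={ -1/2 0 } → -5/8
step 5: add R to get RBRBR; options L={ -1 -3/4 } R={ -5/8 -1/2 0 } → -11/16
step 6: add B to get RBRBRB; options L={ -1 -3/4 -11/16 } R={ -5/8 -1/2 0 } → -21/32
step 7: add R to get RBRBRBR; options L={ -1 -3/4 -11/16 } R={ -21/32 -5/8 -1/2 0 } → -43/64
step 8: add B to get RBRBRBRB; options L={ -1 -3/4 -11/16 -43/64 } R={ -21/32 -5/8 -1/2 0 } → -85/128
step 9: add R to get RBRBRBRBR; options L={ -1 -3/4 -11/16 -43/64 } R={ -85/128 -21/32 -5/8 -1/2 0 } → -171/256
step 10: add B to get RBRBRBRBRB; options L={ -1 -3/4 -11/16 -43/64 -171/256 } R={ -85/128 -21/32 -5/8 -1/2 0 } → -341/512
step 11: add R to get RBRBRBRBRBR; options L={ -1 -3/4 -11/16 -43/64 -171/256 } R={ -341/512 -85/128 -21/32 -5/8 -1/2 0 } → -683/1024
step 12: add R to get RBRBRBRBRBRR; options L={ -1 -3/4 -11/16 -43/64 -171/256 } R={ -683/1024 -341/512 -85/128 -21/32 -5/8 -1/2 0 } → -1367/2048
step 13: add R to get RBRBRBRBRBRRR; options L={ -1 -3/4 -11/16 -43/64 -171/256 } R={ -1367/2048 -683/1024 -341/512 -85/128 -21/32 -5/8 -1/2 0 } → -2735/4096
step 14: add B to get RBRBRBRBRBRRRB; options L={ -1 -3/4 -11/16 -43/64 -171/256 -2735/4096 } R={ -1367/2048 -683/1024 -341/512 -85/128 -21/32 -5/8 -1/2 0 } → -5469/8192
step 15: add R to get RBRBRBRBRBRRRBR; options L={ -1 -3/4 -11/16 -43/64 -171/256 -2735/4096 } R={ -5469/8192 -1367/2048 -683/1024 -341/512 -85/128 -21/32 -5/8 -1/2 0 } → -10939/16384

-10939/16384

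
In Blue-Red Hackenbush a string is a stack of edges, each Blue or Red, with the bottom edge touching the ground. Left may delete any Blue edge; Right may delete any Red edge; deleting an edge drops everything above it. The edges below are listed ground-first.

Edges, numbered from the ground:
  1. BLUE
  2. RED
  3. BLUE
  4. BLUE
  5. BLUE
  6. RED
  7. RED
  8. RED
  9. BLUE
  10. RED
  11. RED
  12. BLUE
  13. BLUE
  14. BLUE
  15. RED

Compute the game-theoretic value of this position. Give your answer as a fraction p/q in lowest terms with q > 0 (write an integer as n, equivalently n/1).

Recurse on prefixes of the 15-edge string BLUE RED BLUE BLUE BLUE RED RED RED BLUE RED RED BLUE BLUE BLUE RED:
step 1: add BLUE to get B; options L={ 0 } R={ ∅ } → 1
step 2: add RED to get BR; options L={ 0 } R={ 1 } → 1/2
step 3: add BLUE to get BRB; options L={ 0; 1/2 } R={ 1 } → 3/4
step 4: add BLUE to get BRBB; options L={ 0; 1/2; 3/4 } R={ 1 } → 7/8
step 5: add BLUE to get BRBBB; options L={ 0; 1/2; 3/4; 7/8 } R={ 1 } → 15/16
step 6: add RED to get BRBBBR; options L={ 0; 1/2; 3/4; 7/8 } R={ 15/16; 1 } → 29/32
step 7: add RED to get BRBBBRR; options L={ 0; 1/2; 3/4; 7/8 } R={ 29/32; 15/16; 1 } → 57/64
step 8: add RED to get BRBBBRRR; options L={ 0; 1/2; 3/4; 7/8 } R={ 57/64; 29/32; 15/16; 1 } → 113/128
step 9: add BLUE to get BRBBBRRRB; options L={ 0; 1/2; 3/4; 7/8; 113/128 } R={ 57/64; 29/32; 15/16; 1 } → 227/256
step 10: add RED to get BRBBBRRRBR; options L={ 0; 1/2; 3/4; 7/8; 113/128 } R={ 227/256; 57/64; 29/32; 15/16; 1 } → 453/512
step 11: add RED to get BRBBBRRRBRR; options L={ 0; 1/2; 3/4; 7/8; 113/128 } R={ 453/512; 227/256; 57/64; 29/32; 15/16; 1 } → 905/1024
step 12: add BLUE to get BRBBBRRRBRRB; options L={ 0; 1/2; 3/4; 7/8; 113/128; 905/1024 } R={ 453/512; 227/256; 57/64; 29/32; 15/16; 1 } → 1811/2048
step 13: add BLUE to get BRBBBRRRBRRBB; options L={ 0; 1/2; 3/4; 7/8; 113/128; 905/1024; 1811/2048 } R={ 453/512; 227/256; 57/64; 29/32; 15/16; 1 } → 3623/4096
step 14: add BLUE to get BRBBBRRRBRRBBB; options L={ 0; 1/2; 3/4; 7/8; 113/128; 905/1024; 1811/2048; 3623/4096 } R={ 453/512; 227/256; 57/64; 29/32; 15/16; 1 } → 7247/8192
step 15: add RED to get BRBBBRRRBRRBBBR; options L={ 0; 1/2; 3/4; 7/8; 113/128; 905/1024; 1811/2048; 3623/4096 } R={ 7247/8192; 453/512; 227/256; 57/64; 29/32; 15/16; 1 } → 14493/16384

14493/16384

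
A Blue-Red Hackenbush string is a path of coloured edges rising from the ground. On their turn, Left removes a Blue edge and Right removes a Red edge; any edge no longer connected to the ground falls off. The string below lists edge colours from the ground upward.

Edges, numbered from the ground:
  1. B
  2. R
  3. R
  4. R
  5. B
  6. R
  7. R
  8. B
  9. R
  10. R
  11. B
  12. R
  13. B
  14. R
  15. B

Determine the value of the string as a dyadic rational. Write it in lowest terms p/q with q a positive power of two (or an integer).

Recurse on prefixes of the 15-edge string B R R R B R R B R R B R B R B:
edge 1 of 15 (B): { 0 | (no moves) } gives 1
edge 2 of 15 (R): { 0 | 1 } gives 1/2
edge 3 of 15 (R): { 0 | 1/2, 1 } gives 1/4
edge 4 of 15 (R): { 0 | 1/4, 1/2, 1 } gives 1/8
edge 5 of 15 (B): { 0, 1/8 | 1/4, 1/2, 1 } gives 3/16
edge 6 of 15 (R): { 0, 1/8 | 3/16, 1/4, 1/2, 1 } gives 5/32
edge 7 of 15 (R): { 0, 1/8 | 5/32, 3/16, 1/4, 1/2, 1 } gives 9/64
edge 8 of 15 (B): { 0, 1/8, 9/64 | 5/32, 3/16, 1/4, 1/2, 1 } gives 19/128
edge 9 of 15 (R): { 0, 1/8, 9/64 | 19/128, 5/32, 3/16, 1/4, 1/2, 1 } gives 37/256
edge 10 of 15 (R): { 0, 1/8, 9/64 | 37/256, 19/128, 5/32, 3/16, 1/4, 1/2, 1 } gives 73/512
edge 11 of 15 (B): { 0, 1/8, 9/64, 73/512 | 37/256, 19/128, 5/32, 3/16, 1/4, 1/2, 1 } gives 147/1024
edge 12 of 15 (R): { 0, 1/8, 9/64, 73/512 | 147/1024, 37/256, 19/128, 5/32, 3/16, 1/4, 1/2, 1 } gives 293/2048
edge 13 of 15 (B): { 0, 1/8, 9/64, 73/512, 293/2048 | 147/1024, 37/256, 19/128, 5/32, 3/16, 1/4, 1/2, 1 } gives 587/4096
edge 14 of 15 (R): { 0, 1/8, 9/64, 73/512, 293/2048 | 587/4096, 147/1024, 37/256, 19/128, 5/32, 3/16, 1/4, 1/2, 1 } gives 1173/8192
edge 15 of 15 (B): { 0, 1/8, 9/64, 73/512, 293/2048, 1173/8192 | 587/4096, 147/1024, 37/256, 19/128, 5/32, 3/16, 1/4, 1/2, 1 } gives 2347/16384

2347/16384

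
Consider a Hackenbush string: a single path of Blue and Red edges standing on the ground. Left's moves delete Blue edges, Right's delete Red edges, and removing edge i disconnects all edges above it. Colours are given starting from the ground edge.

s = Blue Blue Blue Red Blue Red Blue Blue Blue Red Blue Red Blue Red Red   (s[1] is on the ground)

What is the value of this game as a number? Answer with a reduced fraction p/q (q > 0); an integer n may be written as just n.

11177/4096

Prefix values for Blue Blue Blue Red Blue Red Blue Blue Blue Red Blue Red Blue Red Red via {L|R} + simplicity:
step 1: add Blue to get B; options L={ 0 } R={ · } → 1
step 2: add Blue to get BB; options L={ 0, 1 } R={ · } → 2
step 3: add Blue to get BBB; options L={ 0, 1, 2 } R={ · } → 3
step 4: add Red to get BBBR; options L={ 0, 1, 2 } R={ 3 } → 5/2
step 5: add Blue to get BBBRB; options L={ 0, 1, 2, 5/2 } R={ 3 } → 11/4
step 6: add Red to get BBBRBR; options L={ 0, 1, 2, 5/2 } R={ 11/4, 3 } → 21/8
step 7: add Blue to get BBBRBRB; options L={ 0, 1, 2, 5/2, 21/8 } R={ 11/4, 3 } → 43/16
step 8: add Blue to get BBBRBRBB; options L={ 0, 1, 2, 5/2, 21/8, 43/16 } R={ 11/4, 3 } → 87/32
step 9: add Blue to get BBBRBRBBB; options L={ 0, 1, 2, 5/2, 21/8, 43/16, 87/32 } R={ 11/4, 3 } → 175/64
step 10: add Red to get BBBRBRBBBR; options L={ 0, 1, 2, 5/2, 21/8, 43/16, 87/32 } R={ 175/64, 11/4, 3 } → 349/128
step 11: add Blue to get BBBRBRBBBRB; options L={ 0, 1, 2, 5/2, 21/8, 43/16, 87/32, 349/128 } R={ 175/64, 11/4, 3 } → 699/256
step 12: add Red to get BBBRBRBBBRBR; options L={ 0, 1, 2, 5/2, 21/8, 43/16, 87/32, 349/128 } R={ 699/256, 175/64, 11/4, 3 } → 1397/512
step 13: add Blue to get BBBRBRBBBRBRB; options L={ 0, 1, 2, 5/2, 21/8, 43/16, 87/32, 349/128, 1397/512 } R={ 699/256, 175/64, 11/4, 3 } → 2795/1024
step 14: add Red to get BBBRBRBBBRBRBR; options L={ 0, 1, 2, 5/2, 21/8, 43/16, 87/32, 349/128, 1397/512 } R={ 2795/1024, 699/256, 175/64, 11/4, 3 } → 5589/2048
step 15: add Red to get BBBRBRBBBRBRBRR; options L={ 0, 1, 2, 5/2, 21/8, 43/16, 87/32, 349/128, 1397/512 } R={ 5589/2048, 2795/1024, 699/256, 175/64, 11/4, 3 } → 11177/4096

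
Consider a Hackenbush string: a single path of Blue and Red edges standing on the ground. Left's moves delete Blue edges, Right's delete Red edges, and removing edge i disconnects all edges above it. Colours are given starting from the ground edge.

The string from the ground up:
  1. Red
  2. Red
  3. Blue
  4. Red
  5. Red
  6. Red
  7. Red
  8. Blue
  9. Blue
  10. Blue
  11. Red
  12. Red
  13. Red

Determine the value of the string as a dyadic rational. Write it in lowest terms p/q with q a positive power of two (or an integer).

-3983/2048

Recurse on prefixes of the 13-edge string Red Red Blue Red Red Red Red Blue Blue Blue Red Red Red:
R: Left { — }, Right { 0 } = simplest -1
RR: Left { — }, Right { -1 0 } = simplest -2
RRB: Left { -2 }, Right { -1 0 } = simplest -3/2
RRBR: Left { -2 }, Right { -3/2 -1 0 } = simplest -7/4
RRBRR: Left { -2 }, Right { -7/4 -3/2 -1 0 } = simplest -15/8
RRBRRR: Left { -2 }, Right { -15/8 -7/4 -3/2 -1 0 } = simplest -31/16
RRBRRRR: Left { -2 }, Right { -31/16 -15/8 -7/4 -3/2 -1 0 } = simplest -63/32
RRBRRRRB: Left { -2 -63/32 }, Right { -31/16 -15/8 -7/4 -3/2 -1 0 } = simplest -125/64
RRBRRRRBB: Left { -2 -63/32 -125/64 }, Right { -31/16 -15/8 -7/4 -3/2 -1 0 } = simplest -249/128
RRBRRRRBBB: Left { -2 -63/32 -125/64 -249/128 }, Right { -31/16 -15/8 -7/4 -3/2 -1 0 } = simplest -497/256
RRBRRRRBBBR: Left { -2 -63/32 -125/64 -249/128 }, Right { -497/256 -31/16 -15/8 -7/4 -3/2 -1 0 } = simplest -995/512
RRBRRRRBBBRR: Left { -2 -63/32 -125/64 -249/128 }, Right { -995/512 -497/256 -31/16 -15/8 -7/4 -3/2 -1 0 } = simplest -1991/1024
RRBRRRRBBBRRR: Left { -2 -63/32 -125/64 -249/128 }, Right { -1991/1024 -995/512 -497/256 -31/16 -15/8 -7/4 -3/2 -1 0 } = simplest -3983/2048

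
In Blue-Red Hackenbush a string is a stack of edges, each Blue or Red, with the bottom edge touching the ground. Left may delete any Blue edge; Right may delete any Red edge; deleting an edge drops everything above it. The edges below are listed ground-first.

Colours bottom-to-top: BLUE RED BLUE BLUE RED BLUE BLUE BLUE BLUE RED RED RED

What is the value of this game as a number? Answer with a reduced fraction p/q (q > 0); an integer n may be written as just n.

1777/2048

Recurse on prefixes of the 12-edge string BLUE RED BLUE BLUE RED BLUE BLUE BLUE BLUE RED RED RED:
edge 1 of 12 (BLUE): { 0 | ∅ } — 1
edge 2 of 12 (RED): { 0 | 1 } — 1/2
edge 3 of 12 (BLUE): { 0 1/2 | 1 } — 3/4
edge 4 of 12 (BLUE): { 0 1/2 3/4 | 1 } — 7/8
edge 5 of 12 (RED): { 0 1/2 3/4 | 7/8 1 } — 13/16
edge 6 of 12 (BLUE): { 0 1/2 3/4 13/16 | 7/8 1 } — 27/32
edge 7 of 12 (BLUE): { 0 1/2 3/4 13/16 27/32 | 7/8 1 } — 55/64
edge 8 of 12 (BLUE): { 0 1/2 3/4 13/16 27/32 55/64 | 7/8 1 } — 111/128
edge 9 of 12 (BLUE): { 0 1/2 3/4 13/16 27/32 55/64 111/128 | 7/8 1 } — 223/256
edge 10 of 12 (RED): { 0 1/2 3/4 13/16 27/32 55/64 111/128 | 223/256 7/8 1 } — 445/512
edge 11 of 12 (RED): { 0 1/2 3/4 13/16 27/32 55/64 111/128 | 445/512 223/256 7/8 1 } — 889/1024
edge 12 of 12 (RED): { 0 1/2 3/4 13/16 27/32 55/64 111/128 | 889/1024 445/512 223/256 7/8 1 } — 1777/2048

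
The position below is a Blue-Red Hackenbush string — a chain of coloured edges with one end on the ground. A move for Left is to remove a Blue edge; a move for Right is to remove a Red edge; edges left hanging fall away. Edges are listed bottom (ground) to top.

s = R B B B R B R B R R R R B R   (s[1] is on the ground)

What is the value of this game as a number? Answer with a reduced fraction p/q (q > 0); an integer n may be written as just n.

Recurse on prefixes of the 14-edge string R B B B R B R B R R R R B R:
step 1: add R to get R; options L={ (no moves) } R={ 0 } gives -1
step 2: add B to get RB; options L={ -1 } R={ 0 } gives -1/2
step 3: add B to get RBB; options L={ -1 -1/2 } R={ 0 } gives -1/4
step 4: add B to get RBBB; options L={ -1 -1/2 -1/4 } R={ 0 } gives -1/8
step 5: add R to get RBBBR; options L={ -1 -1/2 -1/4 } R={ -1/8 0 } gives -3/16
step 6: add B to get RBBBRB; options L={ -1 -1/2 -1/4 -3/16 } R={ -1/8 0 } gives -5/32
step 7: add R to get RBBBRBR; options L={ -1 -1/2 -1/4 -3/16 } R={ -5/32 -1/8 0 } gives -11/64
step 8: add B to get RBBBRBRB; options L={ -1 -1/2 -1/4 -3/16 -11/64 } R={ -5/32 -1/8 0 } gives -21/128
step 9: add R to get RBBBRBRBR; options L={ -1 -1/2 -1/4 -3/16 -11/64 } R={ -21/128 -5/32 -1/8 0 } gives -43/256
step 10: add R to get RBBBRBRBRR; options L={ -1 -1/2 -1/4 -3/16 -11/64 } R={ -43/256 -21/128 -5/32 -1/8 0 } gives -87/512
step 11: add R to get RBBBRBRBRRR; options L={ -1 -1/2 -1/4 -3/16 -11/64 } R={ -87/512 -43/256 -21/128 -5/32 -1/8 0 } gives -175/1024
step 12: add R to get RBBBRBRBRRRR; options L={ -1 -1/2 -1/4 -3/16 -11/64 } R={ -175/1024 -87/512 -43/256 -21/128 -5/32 -1/8 0 } gives -351/2048
step 13: add B to get RBBBRBRBRRRRB; options L={ -1 -1/2 -1/4 -3/16 -11/64 -351/2048 } R={ -175/1024 -87/512 -43/256 -21/128 -5/32 -1/8 0 } gives -701/4096
step 14: add R to get RBBBRBRBRRRRBR; options L={ -1 -1/2 -1/4 -3/16 -11/64 -351/2048 } R={ -701/4096 -175/1024 -87/512 -43/256 -21/128 -5/32 -1/8 0 } gives -1403/8192

-1403/8192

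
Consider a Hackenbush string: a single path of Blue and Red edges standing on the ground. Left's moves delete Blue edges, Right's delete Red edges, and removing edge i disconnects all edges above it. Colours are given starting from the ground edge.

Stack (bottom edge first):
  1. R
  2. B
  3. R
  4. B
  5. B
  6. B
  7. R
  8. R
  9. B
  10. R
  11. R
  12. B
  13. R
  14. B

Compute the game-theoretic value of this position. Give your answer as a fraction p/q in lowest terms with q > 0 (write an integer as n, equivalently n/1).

-4533/8192

Build g(s[:k]) for k = 1..14, string s = R B R B B B R R B R R B R B.
R: Left { none }, Right { 0 } gives simplest -1
RB: Left { -1 }, Right { 0 } gives simplest -1/2
RBR: Left { -1 }, Right { -1/2,0 } gives simplest -3/4
RBRB: Left { -1,-3/4 }, Right { -1/2,0 } gives simplest -5/8
RBRBB: Left { -1,-3/4,-5/8 }, Right { -1/2,0 } gives simplest -9/16
RBRBBB: Left { -1,-3/4,-5/8,-9/16 }, Right { -1/2,0 } gives simplest -17/32
RBRBBBR: Left { -1,-3/4,-5/8,-9/16 }, Right { -17/32,-1/2,0 } gives simplest -35/64
RBRBBBRR: Left { -1,-3/4,-5/8,-9/16 }, Right { -35/64,-17/32,-1/2,0 } gives simplest -71/128
RBRBBBRRB: Left { -1,-3/4,-5/8,-9/16,-71/128 }, Right { -35/64,-17/32,-1/2,0 } gives simplest -141/256
RBRBBBRRBR: Left { -1,-3/4,-5/8,-9/16,-71/128 }, Right { -141/256,-35/64,-17/32,-1/2,0 } gives simplest -283/512
RBRBBBRRBRR: Left { -1,-3/4,-5/8,-9/16,-71/128 }, Right { -283/512,-141/256,-35/64,-17/32,-1/2,0 } gives simplest -567/1024
RBRBBBRRBRRB: Left { -1,-3/4,-5/8,-9/16,-71/128,-567/1024 }, Right { -283/512,-141/256,-35/64,-17/32,-1/2,0 } gives simplest -1133/2048
RBRBBBRRBRRBR: Left { -1,-3/4,-5/8,-9/16,-71/128,-567/1024 }, Right { -1133/2048,-283/512,-141/256,-35/64,-17/32,-1/2,0 } gives simplest -2267/4096
RBRBBBRRBRRBRB: Left { -1,-3/4,-5/8,-9/16,-71/128,-567/1024,-2267/4096 }, Right { -1133/2048,-283/512,-141/256,-35/64,-17/32,-1/2,0 } gives simplest -4533/8192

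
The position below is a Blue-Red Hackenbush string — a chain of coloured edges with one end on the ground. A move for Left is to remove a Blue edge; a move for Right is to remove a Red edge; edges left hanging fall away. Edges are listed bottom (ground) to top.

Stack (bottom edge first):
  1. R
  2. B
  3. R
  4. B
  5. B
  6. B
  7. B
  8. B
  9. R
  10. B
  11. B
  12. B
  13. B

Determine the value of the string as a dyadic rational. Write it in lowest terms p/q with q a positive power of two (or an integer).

Prefix values for R B R B B B B B R B B B B via {L|R} + simplicity:
1 of 13 · R · max L −∞ · min R 0 → -1
2 of 13 · RB · max L -1 · min R 0 → -1/2
3 of 13 · RBR · max L -1 · min R -1/2 → -3/4
4 of 13 · RBRB · max L -3/4 · min R -1/2 → -5/8
5 of 13 · RBRBB · max L -5/8 · min R -1/2 → -9/16
6 of 13 · RBRBBB · max L -9/16 · min R -1/2 → -17/32
7 of 13 · RBRBBBB · max L -17/32 · min R -1/2 → -33/64
8 of 13 · RBRBBBBB · max L -33/64 · min R -1/2 → -65/128
9 of 13 · RBRBBBBBR · max L -33/64 · min R -65/128 → -131/256
10 of 13 · RBRBBBBBRB · max L -131/256 · min R -65/128 → -261/512
11 of 13 · RBRBBBBBRBB · max L -261/512 · min R -65/128 → -521/1024
12 of 13 · RBRBBBBBRBBB · max L -521/1024 · min R -65/128 → -1041/2048
13 of 13 · RBRBBBBBRBBBB · max L -1041/2048 · min R -65/128 → -2081/4096

-2081/4096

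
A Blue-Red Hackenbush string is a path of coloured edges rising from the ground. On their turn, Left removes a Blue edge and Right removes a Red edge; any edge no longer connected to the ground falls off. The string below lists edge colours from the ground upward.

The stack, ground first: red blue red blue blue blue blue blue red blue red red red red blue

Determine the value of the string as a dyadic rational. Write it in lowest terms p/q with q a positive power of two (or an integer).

G(r) = { · | 0 } so -1
G(rb) = { -1 | 0 } so -1/2
G(rbr) = { -1 | -1/2 0 } so -3/4
G(rbrb) = { -1 -3/4 | -1/2 0 } so -5/8
G(rbrbb) = { -1 -3/4 -5/8 | -1/2 0 } so -9/16
G(rbrbbb) = { -1 -3/4 -5/8 -9/16 | -1/2 0 } so -17/32
G(rbrbbbb) = { -1 -3/4 -5/8 -9/16 -17/32 | -1/2 0 } so -33/64
G(rbrbbbbb) = { -1 -3/4 -5/8 -9/16 -17/32 -33/64 | -1/2 0 } so -65/128
G(rbrbbbbbr) = { -1 -3/4 -5/8 -9/16 -17/32 -33/64 | -65/128 -1/2 0 } so -131/256
G(rbrbbbbbrb) = { -1 -3/4 -5/8 -9/16 -17/32 -33/64 -131/256 | -65/128 -1/2 0 } so -261/512
G(rbrbbbbbrbr) = { -1 -3/4 -5/8 -9/16 -17/32 -33/64 -131/256 | -261/512 -65/128 -1/2 0 } so -523/1024
G(rbrbbbbbrbrr) = { -1 -3/4 -5/8 -9/16 -17/32 -33/64 -131/256 | -523/1024 -261/512 -65/128 -1/2 0 } so -1047/2048
G(rbrbbbbbrbrrr) = { -1 -3/4 -5/8 -9/16 -17/32 -33/64 -131/256 | -1047/2048 -523/1024 -261/512 -65/128 -1/2 0 } so -2095/4096
G(rbrbbbbbrbrrrr) = { -1 -3/4 -5/8 -9/16 -17/32 -33/64 -131/256 | -2095/4096 -1047/2048 -523/1024 -261/512 -65/128 -1/2 0 } so -4191/8192
G(rbrbbbbbrbrrrrb) = { -1 -3/4 -5/8 -9/16 -17/32 -33/64 -131/256 -4191/8192 | -2095/4096 -1047/2048 -523/1024 -261/512 -65/128 -1/2 0 } so -8381/16384

-8381/16384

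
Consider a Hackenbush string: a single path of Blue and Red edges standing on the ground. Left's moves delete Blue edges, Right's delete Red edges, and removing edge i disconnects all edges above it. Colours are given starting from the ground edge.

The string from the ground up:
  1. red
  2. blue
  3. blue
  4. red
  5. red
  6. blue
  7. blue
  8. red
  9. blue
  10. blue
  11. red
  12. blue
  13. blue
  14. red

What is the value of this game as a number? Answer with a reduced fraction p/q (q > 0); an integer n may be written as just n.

-3219/8192

Prefix values for red blue blue red red blue blue red blue blue red blue blue red via {L|R} + simplicity:
v_1 [r]  L=[∅]  R=[0]  gives -1
v_2 [rb]  L=[-1]  R=[0]  gives -1/2
v_3 [rbb]  L=[-1, -1/2]  R=[0]  gives -1/4
v_4 [rbbr]  L=[-1, -1/2]  R=[-1/4, 0]  gives -3/8
v_5 [rbbrr]  L=[-1, -1/2]  R=[-3/8, -1/4, 0]  gives -7/16
v_6 [rbbrrb]  L=[-1, -1/2, -7/16]  R=[-3/8, -1/4, 0]  gives -13/32
v_7 [rbbrrbb]  L=[-1, -1/2, -7/16, -13/32]  R=[-3/8, -1/4, 0]  gives -25/64
v_8 [rbbrrbbr]  L=[-1, -1/2, -7/16, -13/32]  R=[-25/64, -3/8, -1/4, 0]  gives -51/128
v_9 [rbbrrbbrb]  L=[-1, -1/2, -7/16, -13/32, -51/128]  R=[-25/64, -3/8, -1/4, 0]  gives -101/256
v_10 [rbbrrbbrbb]  L=[-1, -1/2, -7/16, -13/32, -51/128, -101/256]  R=[-25/64, -3/8, -1/4, 0]  gives -201/512
v_11 [rbbrrbbrbbr]  L=[-1, -1/2, -7/16, -13/32, -51/128, -101/256]  R=[-201/512, -25/64, -3/8, -1/4, 0]  gives -403/1024
v_12 [rbbrrbbrbbrb]  L=[-1, -1/2, -7/16, -13/32, -51/128, -101/256, -403/1024]  R=[-201/512, -25/64, -3/8, -1/4, 0]  gives -805/2048
v_13 [rbbrrbbrbbrbb]  L=[-1, -1/2, -7/16, -13/32, -51/128, -101/256, -403/1024, -805/2048]  R=[-201/512, -25/64, -3/8, -1/4, 0]  gives -1609/4096
v_14 [rbbrrbbrbbrbbr]  L=[-1, -1/2, -7/16, -13/32, -51/128, -101/256, -403/1024, -805/2048]  R=[-1609/4096, -201/512, -25/64, -3/8, -1/4, 0]  gives -3219/8192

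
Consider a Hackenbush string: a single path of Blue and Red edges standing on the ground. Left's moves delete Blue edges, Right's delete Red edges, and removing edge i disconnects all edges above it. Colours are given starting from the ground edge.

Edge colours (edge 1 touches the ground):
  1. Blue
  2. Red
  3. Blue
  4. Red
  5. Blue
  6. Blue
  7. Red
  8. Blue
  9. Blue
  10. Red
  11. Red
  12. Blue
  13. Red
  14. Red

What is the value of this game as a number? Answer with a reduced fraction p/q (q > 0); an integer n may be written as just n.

5833/8192

Prefix values for Blue Red Blue Red Blue Blue Red Blue Blue Red Red Blue Red Red via {L|R} + simplicity:
B: Left { 0 }, Right {  } ⇒ simplest 1
BR: Left { 0 }, Right { 1 } ⇒ simplest 1/2
BRB: Left { 0, 1/2 }, Right { 1 } ⇒ simplest 3/4
BRBR: Left { 0, 1/2 }, Right { 3/4, 1 } ⇒ simplest 5/8
BRBRB: Left { 0, 1/2, 5/8 }, Right { 3/4, 1 } ⇒ simplest 11/16
BRBRBB: Left { 0, 1/2, 5/8, 11/16 }, Right { 3/4, 1 } ⇒ simplest 23/32
BRBRBBR: Left { 0, 1/2, 5/8, 11/16 }, Right { 23/32, 3/4, 1 } ⇒ simplest 45/64
BRBRBBRB: Left { 0, 1/2, 5/8, 11/16, 45/64 }, Right { 23/32, 3/4, 1 } ⇒ simplest 91/128
BRBRBBRBB: Left { 0, 1/2, 5/8, 11/16, 45/64, 91/128 }, Right { 23/32, 3/4, 1 } ⇒ simplest 183/256
BRBRBBRBBR: Left { 0, 1/2, 5/8, 11/16, 45/64, 91/128 }, Right { 183/256, 23/32, 3/4, 1 } ⇒ simplest 365/512
BRBRBBRBBRR: Left { 0, 1/2, 5/8, 11/16, 45/64, 91/128 }, Right { 365/512, 183/256, 23/32, 3/4, 1 } ⇒ simplest 729/1024
BRBRBBRBBRRB: Left { 0, 1/2, 5/8, 11/16, 45/64, 91/128, 729/1024 }, Right { 365/512, 183/256, 23/32, 3/4, 1 } ⇒ simplest 1459/2048
BRBRBBRBBRRBR: Left { 0, 1/2, 5/8, 11/16, 45/64, 91/128, 729/1024 }, Right { 1459/2048, 365/512, 183/256, 23/32, 3/4, 1 } ⇒ simplest 2917/4096
BRBRBBRBBRRBRR: Left { 0, 1/2, 5/8, 11/16, 45/64, 91/128, 729/1024 }, Right { 2917/4096, 1459/2048, 365/512, 183/256, 23/32, 3/4, 1 } ⇒ simplest 5833/8192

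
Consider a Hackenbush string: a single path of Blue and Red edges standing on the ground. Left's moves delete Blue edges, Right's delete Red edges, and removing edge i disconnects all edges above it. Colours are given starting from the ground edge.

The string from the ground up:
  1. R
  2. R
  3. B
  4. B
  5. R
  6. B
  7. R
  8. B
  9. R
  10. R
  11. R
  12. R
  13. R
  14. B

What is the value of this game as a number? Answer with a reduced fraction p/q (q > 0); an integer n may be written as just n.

Prefix values for R R B B R B R B R R R R R B via {L|R} + simplicity:
step 1: add R to get R; options L={ ∅ } R={ 0 } so -1
step 2: add R to get RR; options L={ ∅ } R={ -1,0 } so -2
step 3: add B to get RRB; options L={ -2 } R={ -1,0 } so -3/2
step 4: add B to get RRBB; options L={ -2,-3/2 } R={ -1,0 } so -5/4
step 5: add R to get RRBBR; options L={ -2,-3/2 } R={ -5/4,-1,0 } so -11/8
step 6: add B to get RRBBRB; options L={ -2,-3/2,-11/8 } R={ -5/4,-1,0 } so -21/16
step 7: add R to get RRBBRBR; options L={ -2,-3/2,-11/8 } R={ -21/16,-5/4,-1,0 } so -43/32
step 8: add B to get RRBBRBRB; options L={ -2,-3/2,-11/8,-43/32 } R={ -21/16,-5/4,-1,0 } so -85/64
step 9: add R to get RRBBRBRBR; options L={ -2,-3/2,-11/8,-43/32 } R={ -85/64,-21/16,-5/4,-1,0 } so -171/128
step 10: add R to get RRBBRBRBRR; options L={ -2,-3/2,-11/8,-43/32 } R={ -171/128,-85/64,-21/16,-5/4,-1,0 } so -343/256
step 11: add R to get RRBBRBRBRRR; options L={ -2,-3/2,-11/8,-43/32 } R={ -343/256,-171/128,-85/64,-21/16,-5/4,-1,0 } so -687/512
step 12: add R to get RRBBRBRBRRRR; options L={ -2,-3/2,-11/8,-43/32 } R={ -687/512,-343/256,-171/128,-85/64,-21/16,-5/4,-1,0 } so -1375/1024
step 13: add R to get RRBBRBRBRRRRR; options L={ -2,-3/2,-11/8,-43/32 } R={ -1375/1024,-687/512,-343/256,-171/128,-85/64,-21/16,-5/4,-1,0 } so -2751/2048
step 14: add B to get RRBBRBRBRRRRRB; options L={ -2,-3/2,-11/8,-43/32,-2751/2048 } R={ -1375/1024,-687/512,-343/256,-171/128,-85/64,-21/16,-5/4,-1,0 } so -5501/4096

-5501/4096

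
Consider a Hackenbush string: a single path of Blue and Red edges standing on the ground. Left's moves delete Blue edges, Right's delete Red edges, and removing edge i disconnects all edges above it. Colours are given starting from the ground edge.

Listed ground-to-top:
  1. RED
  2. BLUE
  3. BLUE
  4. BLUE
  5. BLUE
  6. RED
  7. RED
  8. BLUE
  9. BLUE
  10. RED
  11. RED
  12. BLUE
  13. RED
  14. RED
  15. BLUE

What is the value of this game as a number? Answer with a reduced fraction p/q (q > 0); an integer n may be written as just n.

-1645/16384

Prefix values for RED BLUE BLUE BLUE BLUE RED RED BLUE BLUE RED RED BLUE RED RED BLUE via {L|R} + simplicity:
val_1 [R]  L=[none]  R=[0]  = -1
val_2 [RB]  L=[-1]  R=[0]  = -1/2
val_3 [RBB]  L=[-1,-1/2]  R=[0]  = -1/4
val_4 [RBBB]  L=[-1,-1/2,-1/4]  R=[0]  = -1/8
val_5 [RBBBB]  L=[-1,-1/2,-1/4,-1/8]  R=[0]  = -1/16
val_6 [RBBBBR]  L=[-1,-1/2,-1/4,-1/8]  R=[-1/16,0]  = -3/32
val_7 [RBBBBRR]  L=[-1,-1/2,-1/4,-1/8]  R=[-3/32,-1/16,0]  = -7/64
val_8 [RBBBBRRB]  L=[-1,-1/2,-1/4,-1/8,-7/64]  R=[-3/32,-1/16,0]  = -13/128
val_9 [RBBBBRRBB]  L=[-1,-1/2,-1/4,-1/8,-7/64,-13/128]  R=[-3/32,-1/16,0]  = -25/256
val_10 [RBBBBRRBBR]  L=[-1,-1/2,-1/4,-1/8,-7/64,-13/128]  R=[-25/256,-3/32,-1/16,0]  = -51/512
val_11 [RBBBBRRBBRR]  L=[-1,-1/2,-1/4,-1/8,-7/64,-13/128]  R=[-51/512,-25/256,-3/32,-1/16,0]  = -103/1024
val_12 [RBBBBRRBBRRB]  L=[-1,-1/2,-1/4,-1/8,-7/64,-13/128,-103/1024]  R=[-51/512,-25/256,-3/32,-1/16,0]  = -205/2048
val_13 [RBBBBRRBBRRBR]  L=[-1,-1/2,-1/4,-1/8,-7/64,-13/128,-103/1024]  R=[-205/2048,-51/512,-25/256,-3/32,-1/16,0]  = -411/4096
val_14 [RBBBBRRBBRRBRR]  L=[-1,-1/2,-1/4,-1/8,-7/64,-13/128,-103/1024]  R=[-411/4096,-205/2048,-51/512,-25/256,-3/32,-1/16,0]  = -823/8192
val_15 [RBBBBRRBBRRBRRB]  L=[-1,-1/2,-1/4,-1/8,-7/64,-13/128,-103/1024,-823/8192]  R=[-411/4096,-205/2048,-51/512,-25/256,-3/32,-1/16,0]  = -1645/16384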